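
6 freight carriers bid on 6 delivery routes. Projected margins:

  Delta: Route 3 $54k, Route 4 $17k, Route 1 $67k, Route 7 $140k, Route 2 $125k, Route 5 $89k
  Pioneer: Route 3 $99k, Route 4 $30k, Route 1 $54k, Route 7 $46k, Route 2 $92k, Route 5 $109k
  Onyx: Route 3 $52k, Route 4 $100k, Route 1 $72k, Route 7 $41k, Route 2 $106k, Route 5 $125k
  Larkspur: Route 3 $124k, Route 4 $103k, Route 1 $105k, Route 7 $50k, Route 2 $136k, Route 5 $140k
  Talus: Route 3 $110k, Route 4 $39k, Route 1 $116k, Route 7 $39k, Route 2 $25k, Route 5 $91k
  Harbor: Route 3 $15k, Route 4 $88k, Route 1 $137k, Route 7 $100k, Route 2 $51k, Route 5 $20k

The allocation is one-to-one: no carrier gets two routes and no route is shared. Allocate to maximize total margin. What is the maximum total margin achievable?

Max total: $732k

Optimal: Delta→Route 7 ($140k), Pioneer→Route 5 ($109k), Onyx→Route 4 ($100k), Larkspur→Route 2 ($136k), Talus→Route 3 ($110k), Harbor→Route 1 ($137k) — total 140+109+100+136+110+137 = $732k.
Row-greedy (each carrier in turn takes its best remaining route) gives $683k, worse by 49.
Next-best assignment: Delta→Route 7, Pioneer→Route 2, Onyx→Route 4, Larkspur→Route 5, Talus→Route 3, Harbor→Route 1 = $719k.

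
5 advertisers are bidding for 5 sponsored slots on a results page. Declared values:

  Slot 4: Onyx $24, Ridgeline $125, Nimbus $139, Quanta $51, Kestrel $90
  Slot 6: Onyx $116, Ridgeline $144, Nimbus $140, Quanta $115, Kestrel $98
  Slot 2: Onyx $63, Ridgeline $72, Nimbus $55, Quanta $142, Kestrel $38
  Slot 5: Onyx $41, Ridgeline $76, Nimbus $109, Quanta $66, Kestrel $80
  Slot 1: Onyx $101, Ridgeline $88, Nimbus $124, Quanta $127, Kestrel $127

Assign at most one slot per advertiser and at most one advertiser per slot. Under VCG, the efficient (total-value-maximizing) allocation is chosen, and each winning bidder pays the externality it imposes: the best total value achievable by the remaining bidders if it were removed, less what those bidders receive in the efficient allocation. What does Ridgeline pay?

Efficient allocation: Onyx→Slot 6 ($116), Ridgeline→Slot 4 ($125), Nimbus→Slot 5 ($109), Quanta→Slot 2 ($142), Kestrel→Slot 1 ($127); total welfare W = $619.
Ridgeline receives Slot 4 at value $125, so the others get W − 125 = $494.
Without Ridgeline: best allocation of the remaining 4 bidders over all 5 slots is Onyx→Slot 6 ($116), Nimbus→Slot 4 ($139), Quanta→Slot 2 ($142), Kestrel→Slot 1 ($127), total $524.
VCG payment = (others' best without Ridgeline) − (others' welfare with Ridgeline) = 524 − 494 = $30.

Ridgeline pays $30.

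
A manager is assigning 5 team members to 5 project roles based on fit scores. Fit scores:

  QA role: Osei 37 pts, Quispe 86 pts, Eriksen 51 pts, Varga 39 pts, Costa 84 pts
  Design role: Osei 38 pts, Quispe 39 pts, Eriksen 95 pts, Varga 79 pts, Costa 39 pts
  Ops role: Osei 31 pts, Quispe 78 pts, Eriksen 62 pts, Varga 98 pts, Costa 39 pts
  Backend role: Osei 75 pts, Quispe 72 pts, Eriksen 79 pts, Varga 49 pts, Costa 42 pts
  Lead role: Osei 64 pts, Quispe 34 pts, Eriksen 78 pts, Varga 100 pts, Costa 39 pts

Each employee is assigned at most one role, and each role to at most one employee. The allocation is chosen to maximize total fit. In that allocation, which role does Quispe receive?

Optimal: Osei→Backend role (75 pts), Quispe→Ops role (78 pts), Eriksen→Design role (95 pts), Varga→Lead role (100 pts), Costa→QA role (84 pts) — total 75+78+95+100+84 = 432 pts.
Next-best assignment: Osei→Lead role, Quispe→Backend role, Eriksen→Design role, Varga→Ops role, Costa→QA role = 413 pts.
Checked against all permutations: 432 pts is optimal.
Quispe's own top role is QA role (86 pts), but forcing Quispe→QA role and reassigning the rest optimally gives only 395 pts — worse by 37.

Quispe receives Ops role.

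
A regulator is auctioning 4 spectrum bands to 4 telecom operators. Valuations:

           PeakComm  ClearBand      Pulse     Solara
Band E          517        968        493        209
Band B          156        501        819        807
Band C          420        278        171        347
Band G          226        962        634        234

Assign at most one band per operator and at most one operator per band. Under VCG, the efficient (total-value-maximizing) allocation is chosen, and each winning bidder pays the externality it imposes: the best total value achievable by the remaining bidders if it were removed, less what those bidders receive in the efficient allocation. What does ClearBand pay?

ClearBand pays $97M.

Efficient allocation: PeakComm→Band C ($420M), ClearBand→Band E ($968M), Pulse→Band G ($634M), Solara→Band B ($807M); total welfare W = $2829M.
ClearBand receives Band E at value $968M, so the others get W − 968 = $1861M.
Without ClearBand: best allocation of the remaining 3 bidders over all 4 bands is PeakComm→Band E ($517M), Pulse→Band G ($634M), Solara→Band B ($807M), total $1958M.
VCG payment = (others' best without ClearBand) − (others' welfare with ClearBand) = 1958 − 1861 = $97M.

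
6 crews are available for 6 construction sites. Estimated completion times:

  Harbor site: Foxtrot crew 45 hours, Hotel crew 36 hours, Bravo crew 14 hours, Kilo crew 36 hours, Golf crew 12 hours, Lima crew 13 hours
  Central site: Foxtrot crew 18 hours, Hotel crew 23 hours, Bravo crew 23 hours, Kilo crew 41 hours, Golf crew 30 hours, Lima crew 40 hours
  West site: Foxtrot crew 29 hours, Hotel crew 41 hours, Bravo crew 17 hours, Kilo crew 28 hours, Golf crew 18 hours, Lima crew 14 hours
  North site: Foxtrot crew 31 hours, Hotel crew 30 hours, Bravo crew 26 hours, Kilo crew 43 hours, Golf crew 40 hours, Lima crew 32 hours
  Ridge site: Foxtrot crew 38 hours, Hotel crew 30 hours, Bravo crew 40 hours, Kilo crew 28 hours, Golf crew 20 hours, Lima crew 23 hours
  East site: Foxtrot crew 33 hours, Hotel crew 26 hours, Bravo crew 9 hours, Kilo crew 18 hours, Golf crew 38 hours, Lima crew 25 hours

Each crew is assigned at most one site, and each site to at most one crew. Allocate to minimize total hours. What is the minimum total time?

Min total: 111 hours

Optimal: Foxtrot crew→Central site (18 hours), Hotel crew→North site (30 hours), Bravo crew→East site (9 hours), Kilo crew→Ridge site (28 hours), Golf crew→Harbor site (12 hours), Lima crew→West site (14 hours) — total 18+30+9+28+12+14 = 111 hours.
Column-greedy (each site in turn goes to its cheapest remaining crew) gives 124 hours, worse by 13.
Next-best assignment: Foxtrot crew→Central site, Hotel crew→North site, Bravo crew→Harbor site, Kilo crew→East site, Golf crew→Ridge site, Lima crew→West site = 114 hours.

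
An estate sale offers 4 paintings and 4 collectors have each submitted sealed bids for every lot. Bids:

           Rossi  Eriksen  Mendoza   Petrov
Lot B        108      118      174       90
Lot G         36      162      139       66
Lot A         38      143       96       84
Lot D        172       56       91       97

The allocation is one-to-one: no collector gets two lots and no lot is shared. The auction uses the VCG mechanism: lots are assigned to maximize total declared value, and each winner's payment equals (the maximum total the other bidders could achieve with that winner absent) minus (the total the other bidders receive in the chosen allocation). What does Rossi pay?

Rossi pays $13.

Efficient allocation: Rossi→Lot D ($172), Eriksen→Lot G ($162), Mendoza→Lot B ($174), Petrov→Lot A ($84); total welfare W = $592.
Rossi receives Lot D at value $172, so the others get W − 172 = $420.
Without Rossi: best allocation of the remaining 3 bidders over all 4 lots is Eriksen→Lot G ($162), Mendoza→Lot B ($174), Petrov→Lot D ($97), total $433.
VCG payment = (others' best without Rossi) − (others' welfare with Rossi) = 433 − 420 = $13.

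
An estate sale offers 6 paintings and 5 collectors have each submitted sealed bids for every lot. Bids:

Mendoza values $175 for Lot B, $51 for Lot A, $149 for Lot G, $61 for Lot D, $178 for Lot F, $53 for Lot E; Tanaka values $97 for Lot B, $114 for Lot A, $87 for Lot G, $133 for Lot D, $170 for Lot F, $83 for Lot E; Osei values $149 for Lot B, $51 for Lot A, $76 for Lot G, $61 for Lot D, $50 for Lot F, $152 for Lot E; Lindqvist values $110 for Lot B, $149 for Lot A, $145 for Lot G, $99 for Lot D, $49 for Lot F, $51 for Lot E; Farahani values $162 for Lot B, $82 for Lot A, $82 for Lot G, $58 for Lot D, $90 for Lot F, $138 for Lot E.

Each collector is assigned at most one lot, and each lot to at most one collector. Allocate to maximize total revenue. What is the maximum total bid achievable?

Optimal: Mendoza→Lot G ($149), Tanaka→Lot F ($170), Osei→Lot E ($152), Lindqvist→Lot A ($149), Farahani→Lot B ($162) — total 149+170+152+149+162 = $782.
Next-best assignment: Mendoza→Lot F, Tanaka→Lot D, Osei→Lot E, Lindqvist→Lot A, Farahani→Lot B = $774.

Max total: $782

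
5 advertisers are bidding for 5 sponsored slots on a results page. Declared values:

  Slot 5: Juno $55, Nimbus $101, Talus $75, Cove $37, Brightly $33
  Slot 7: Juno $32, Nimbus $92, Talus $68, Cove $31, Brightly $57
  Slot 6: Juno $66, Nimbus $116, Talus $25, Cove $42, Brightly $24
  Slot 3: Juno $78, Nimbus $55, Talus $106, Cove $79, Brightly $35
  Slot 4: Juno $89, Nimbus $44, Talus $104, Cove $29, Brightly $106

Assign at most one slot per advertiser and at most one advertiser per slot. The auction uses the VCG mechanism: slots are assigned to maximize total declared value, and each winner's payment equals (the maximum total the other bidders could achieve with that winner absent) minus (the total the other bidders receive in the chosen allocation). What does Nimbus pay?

Nimbus pays $18.

Efficient allocation: Juno→Slot 5 ($55), Nimbus→Slot 6 ($116), Talus→Slot 7 ($68), Cove→Slot 3 ($79), Brightly→Slot 4 ($106); total welfare W = $424.
Nimbus receives Slot 6 at value $116, so the others get W − 116 = $308.
Without Nimbus: best allocation of the remaining 4 bidders over all 5 slots is Juno→Slot 6 ($66), Talus→Slot 5 ($75), Cove→Slot 3 ($79), Brightly→Slot 4 ($106), total $326.
VCG payment = (others' best without Nimbus) − (others' welfare with Nimbus) = 326 − 308 = $18.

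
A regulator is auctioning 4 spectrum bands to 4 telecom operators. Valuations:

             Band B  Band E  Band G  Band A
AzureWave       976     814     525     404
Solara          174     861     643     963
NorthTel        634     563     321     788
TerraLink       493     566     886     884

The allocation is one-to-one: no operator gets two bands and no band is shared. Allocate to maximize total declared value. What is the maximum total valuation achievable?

This is the linear assignment problem.
Optimal: AzureWave→Band B ($976M), Solara→Band E ($861M), NorthTel→Band A ($788M), TerraLink→Band G ($886M) — total 976+861+788+886 = $3511M.
Max-entry greedy (repeatedly take the single best remaining cell) gives $3388M, worse by 123.
Next-best assignment: AzureWave→Band B, Solara→Band A, NorthTel→Band E, TerraLink→Band G = $3388M.
Checked against all permutations: $3511M is optimal.

Maximum total: $3511M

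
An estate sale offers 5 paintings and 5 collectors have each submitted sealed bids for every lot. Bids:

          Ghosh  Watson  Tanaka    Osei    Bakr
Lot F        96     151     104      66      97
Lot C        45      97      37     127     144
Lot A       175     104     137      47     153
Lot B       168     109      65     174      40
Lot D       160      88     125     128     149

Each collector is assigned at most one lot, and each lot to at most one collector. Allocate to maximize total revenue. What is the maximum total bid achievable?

Optimal: Ghosh→Lot A ($175), Watson→Lot F ($151), Tanaka→Lot D ($125), Osei→Lot B ($174), Bakr→Lot C ($144) — total 175+151+125+174+144 = $769.

Maximum total: $769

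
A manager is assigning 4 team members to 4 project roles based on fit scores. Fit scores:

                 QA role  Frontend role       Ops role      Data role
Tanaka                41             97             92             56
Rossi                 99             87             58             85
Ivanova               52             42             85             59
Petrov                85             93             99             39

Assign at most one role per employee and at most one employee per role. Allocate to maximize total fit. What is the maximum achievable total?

Optimal: Tanaka→Frontend role (97 pts), Rossi→QA role (99 pts), Ivanova→Data role (59 pts), Petrov→Ops role (99 pts) — total 97+99+59+99 = 354 pts.
Row-greedy (each employee in turn takes its best remaining role) gives 320 pts, worse by 34.
Checked against all permutations: 354 pts is optimal.

Maximum total: 354 pts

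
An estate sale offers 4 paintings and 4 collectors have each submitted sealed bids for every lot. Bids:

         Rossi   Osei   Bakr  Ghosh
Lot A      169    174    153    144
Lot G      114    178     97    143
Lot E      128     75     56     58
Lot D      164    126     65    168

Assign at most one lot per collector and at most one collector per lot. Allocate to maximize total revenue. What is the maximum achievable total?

Maximum total: $627

This is a one-to-one assignment (maximum-weight bipartite matching).
Optimal: Rossi→Lot E ($128), Osei→Lot G ($178), Bakr→Lot A ($153), Ghosh→Lot D ($168) — total 128+178+153+168 = $627.
Row-greedy (each collector in turn takes its best remaining lot) gives $470, worse by 157.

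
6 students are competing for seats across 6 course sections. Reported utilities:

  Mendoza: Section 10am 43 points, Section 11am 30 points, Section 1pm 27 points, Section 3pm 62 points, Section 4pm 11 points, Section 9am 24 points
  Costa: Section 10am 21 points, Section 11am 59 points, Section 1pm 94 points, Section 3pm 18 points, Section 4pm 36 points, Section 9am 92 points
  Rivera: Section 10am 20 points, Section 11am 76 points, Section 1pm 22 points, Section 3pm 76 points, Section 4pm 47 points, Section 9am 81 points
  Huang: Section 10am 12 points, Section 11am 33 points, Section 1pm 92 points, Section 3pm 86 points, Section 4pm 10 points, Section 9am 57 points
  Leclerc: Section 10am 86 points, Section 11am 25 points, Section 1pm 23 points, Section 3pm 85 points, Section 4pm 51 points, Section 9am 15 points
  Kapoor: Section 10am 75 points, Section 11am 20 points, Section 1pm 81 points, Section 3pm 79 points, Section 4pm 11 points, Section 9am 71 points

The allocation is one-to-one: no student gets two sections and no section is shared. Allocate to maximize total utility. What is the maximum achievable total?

Maximum total: 448 points

Optimal: Mendoza→Section 3pm (62 points), Costa→Section 9am (92 points), Rivera→Section 11am (76 points), Huang→Section 1pm (92 points), Leclerc→Section 4pm (51 points), Kapoor→Section 10am (75 points) — total 62+92+76+92+51+75 = 448 points.
Max-entry greedy (repeatedly take the single best remaining cell) gives 388 points, worse by 60.
Next-best assignment: Mendoza→Section 4pm, Costa→Section 9am, Rivera→Section 11am, Huang→Section 1pm, Leclerc→Section 10am, Kapoor→Section 3pm = 436 points.
Swapping Leclerc↔Rivera (Leclerc→Section 11am 25 points, Rivera→Section 4pm 47 points) loses 55.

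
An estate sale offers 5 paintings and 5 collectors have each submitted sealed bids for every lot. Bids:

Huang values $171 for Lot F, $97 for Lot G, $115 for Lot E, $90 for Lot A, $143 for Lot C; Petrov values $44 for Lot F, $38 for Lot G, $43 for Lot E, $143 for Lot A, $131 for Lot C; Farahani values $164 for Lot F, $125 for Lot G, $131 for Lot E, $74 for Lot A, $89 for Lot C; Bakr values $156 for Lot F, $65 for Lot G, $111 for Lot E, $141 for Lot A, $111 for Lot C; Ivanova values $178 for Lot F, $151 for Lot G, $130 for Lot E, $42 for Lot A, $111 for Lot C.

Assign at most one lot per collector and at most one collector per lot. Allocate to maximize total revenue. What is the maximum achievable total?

Treat this as an assignment problem: match each collector to one lot.
Optimal: Huang→Lot F ($171), Petrov→Lot C ($131), Farahani→Lot E ($131), Bakr→Lot A ($141), Ivanova→Lot G ($151) — total 171+131+131+141+151 = $725.
Max-entry greedy (repeatedly take the single best remaining cell) gives $660, worse by 65.
Checked against all permutations: $725 is optimal.

Max total: $725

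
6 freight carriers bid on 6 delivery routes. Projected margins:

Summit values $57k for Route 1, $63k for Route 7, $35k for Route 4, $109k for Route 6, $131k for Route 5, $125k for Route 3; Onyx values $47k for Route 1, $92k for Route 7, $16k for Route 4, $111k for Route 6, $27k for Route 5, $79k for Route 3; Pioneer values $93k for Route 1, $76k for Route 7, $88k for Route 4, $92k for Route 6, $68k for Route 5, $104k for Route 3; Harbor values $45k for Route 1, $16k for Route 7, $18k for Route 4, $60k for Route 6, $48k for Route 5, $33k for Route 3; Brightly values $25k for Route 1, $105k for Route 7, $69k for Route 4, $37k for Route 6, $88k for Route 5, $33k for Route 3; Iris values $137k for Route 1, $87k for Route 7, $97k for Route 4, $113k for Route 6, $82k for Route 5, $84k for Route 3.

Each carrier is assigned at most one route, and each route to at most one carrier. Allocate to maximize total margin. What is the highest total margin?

This is the linear assignment problem.
Optimal: Summit→Route 3 ($125k), Onyx→Route 6 ($111k), Pioneer→Route 4 ($88k), Harbor→Route 5 ($48k), Brightly→Route 7 ($105k), Iris→Route 1 ($137k) — total 125+111+88+48+105+137 = $614k.
Max-entry greedy (repeatedly take the single best remaining cell) gives $606k, worse by 8.
Swapping Onyx↔Summit (Onyx→Route 3 $79k, Summit→Route 6 $109k) loses 48.
No other one-to-one assignment exceeds $614k.

Max total: $614k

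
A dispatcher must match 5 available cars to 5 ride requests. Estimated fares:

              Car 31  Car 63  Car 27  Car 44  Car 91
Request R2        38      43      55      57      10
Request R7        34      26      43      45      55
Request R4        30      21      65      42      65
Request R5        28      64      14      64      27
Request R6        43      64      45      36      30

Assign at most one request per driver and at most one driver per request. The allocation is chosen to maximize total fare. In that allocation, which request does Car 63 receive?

Car 63 receives Request R6.

Optimal: Car 31→Request R2 ($38), Car 63→Request R6 ($64), Car 27→Request R4 ($65), Car 44→Request R5 ($64), Car 91→Request R7 ($55) — total 38+64+65+64+55 = $286.
Max-entry greedy (repeatedly take the single best remaining cell) gives $284, worse by 2.
Swapping Car 27↔Car 91 (Car 27→Request R7 $43, Car 91→Request R4 $65) loses 12.
Car 63's own top request is Request R5 ($64), but forcing Car 63→Request R5 and reassigning the rest optimally gives only $284 — worse by 2.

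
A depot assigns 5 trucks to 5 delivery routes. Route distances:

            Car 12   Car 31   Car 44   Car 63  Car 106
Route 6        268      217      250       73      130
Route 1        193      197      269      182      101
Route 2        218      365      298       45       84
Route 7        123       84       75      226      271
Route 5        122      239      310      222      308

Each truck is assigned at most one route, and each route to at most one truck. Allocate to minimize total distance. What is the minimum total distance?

Optimal: Car 12→Route 5 (122 km), Car 31→Route 1 (197 km), Car 44→Route 7 (75 km), Car 63→Route 6 (73 km), Car 106→Route 2 (84 km) — total 122+197+75+73+84 = 551 km.
Min-entry greedy (repeatedly take the single cheapest remaining cell) gives 560 km, worse by 9.
Next-best assignment: Car 12→Route 5, Car 31→Route 6, Car 44→Route 7, Car 63→Route 2, Car 106→Route 1 = 560 km.
Every other assignment is strictly worse.

Minimum total: 551 km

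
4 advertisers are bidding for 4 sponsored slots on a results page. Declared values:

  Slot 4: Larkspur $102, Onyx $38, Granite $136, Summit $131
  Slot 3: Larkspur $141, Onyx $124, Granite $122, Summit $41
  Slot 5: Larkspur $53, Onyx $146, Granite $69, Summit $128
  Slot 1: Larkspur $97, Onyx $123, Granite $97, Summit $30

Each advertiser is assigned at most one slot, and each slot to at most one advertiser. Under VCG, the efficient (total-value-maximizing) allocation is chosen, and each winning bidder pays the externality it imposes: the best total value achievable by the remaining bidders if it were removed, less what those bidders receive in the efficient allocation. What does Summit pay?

Efficient allocation: Larkspur→Slot 3 ($141), Onyx→Slot 1 ($123), Granite→Slot 4 ($136), Summit→Slot 5 ($128); total welfare W = $528.
Summit receives Slot 5 at value $128, so the others get W − 128 = $400.
Without Summit: best allocation of the remaining 3 bidders over all 4 slots is Larkspur→Slot 3 ($141), Onyx→Slot 5 ($146), Granite→Slot 4 ($136), total $423.
VCG payment = (others' best without Summit) − (others' welfare with Summit) = 423 − 400 = $23.

Summit pays $23.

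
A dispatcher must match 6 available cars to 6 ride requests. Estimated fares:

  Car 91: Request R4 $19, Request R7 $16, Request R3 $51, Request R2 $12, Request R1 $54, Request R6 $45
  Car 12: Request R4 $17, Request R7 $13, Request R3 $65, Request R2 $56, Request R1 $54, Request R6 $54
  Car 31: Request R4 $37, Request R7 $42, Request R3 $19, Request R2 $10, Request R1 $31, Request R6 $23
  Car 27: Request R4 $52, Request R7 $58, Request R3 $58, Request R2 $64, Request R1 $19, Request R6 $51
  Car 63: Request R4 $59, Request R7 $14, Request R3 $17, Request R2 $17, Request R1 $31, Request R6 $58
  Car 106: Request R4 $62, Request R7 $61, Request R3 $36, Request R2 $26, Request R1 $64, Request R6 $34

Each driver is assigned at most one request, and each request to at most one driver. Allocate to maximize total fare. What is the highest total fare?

Optimal: Car 91→Request R1 ($54), Car 12→Request R3 ($65), Car 31→Request R7 ($42), Car 27→Request R2 ($64), Car 63→Request R6 ($58), Car 106→Request R4 ($62) — total 54+65+42+64+58+62 = $345.
Max-entry greedy (repeatedly take the single best remaining cell) gives $339, worse by 6.
Checked against all permutations: $345 is optimal.

Maximum total: $345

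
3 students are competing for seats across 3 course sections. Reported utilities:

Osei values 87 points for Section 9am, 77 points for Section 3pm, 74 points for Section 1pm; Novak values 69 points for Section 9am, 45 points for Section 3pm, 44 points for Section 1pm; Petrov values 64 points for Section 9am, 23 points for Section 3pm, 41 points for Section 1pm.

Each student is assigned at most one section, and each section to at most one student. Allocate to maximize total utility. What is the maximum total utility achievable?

Optimal: Osei→Section 3pm (77 points), Novak→Section 9am (69 points), Petrov→Section 1pm (41 points) — total 77+69+41 = 187 points.
Column-greedy (each section in turn goes to its best remaining student) gives 173 points, worse by 14.
Next-best assignment: Osei→Section 3pm, Novak→Section 1pm, Petrov→Section 9am = 185 points.
Swapping Novak↔Osei (Novak→Section 3pm 45 points, Osei→Section 9am 87 points) loses 14.
Every other assignment is strictly worse.

Maximum total: 187 points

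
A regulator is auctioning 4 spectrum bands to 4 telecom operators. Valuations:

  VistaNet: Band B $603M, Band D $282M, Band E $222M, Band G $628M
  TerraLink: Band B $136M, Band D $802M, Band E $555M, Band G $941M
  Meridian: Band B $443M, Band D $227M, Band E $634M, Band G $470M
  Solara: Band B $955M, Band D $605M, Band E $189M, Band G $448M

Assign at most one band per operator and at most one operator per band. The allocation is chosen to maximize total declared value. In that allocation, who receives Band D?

Optimal: VistaNet→Band G ($628M), TerraLink→Band D ($802M), Meridian→Band E ($634M), Solara→Band B ($955M) — total 628+802+634+955 = $3019M.
TerraLink's own top band is Band G ($941M), but forcing TerraLink→Band G and reassigning the rest optimally gives only $2812M — worse by 207.

TerraLink receives Band D.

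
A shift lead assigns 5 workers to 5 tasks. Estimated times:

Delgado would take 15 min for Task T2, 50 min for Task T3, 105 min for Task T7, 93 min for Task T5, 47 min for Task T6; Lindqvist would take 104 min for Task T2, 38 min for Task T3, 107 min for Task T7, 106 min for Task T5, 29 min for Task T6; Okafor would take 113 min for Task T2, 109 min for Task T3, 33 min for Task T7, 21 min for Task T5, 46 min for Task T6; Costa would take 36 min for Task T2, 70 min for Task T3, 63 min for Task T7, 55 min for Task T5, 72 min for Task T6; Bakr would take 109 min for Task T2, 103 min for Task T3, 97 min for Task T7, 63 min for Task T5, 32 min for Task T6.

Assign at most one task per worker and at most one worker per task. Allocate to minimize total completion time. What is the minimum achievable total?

Min total: 169 min

Optimal: Delgado→Task T2 (15 min), Lindqvist→Task T3 (38 min), Okafor→Task T5 (21 min), Costa→Task T7 (63 min), Bakr→Task T6 (32 min) — total 15+38+21+63+32 = 169 min.
Row-greedy (each worker in turn takes its cheapest remaining task) gives 231 min, worse by 62.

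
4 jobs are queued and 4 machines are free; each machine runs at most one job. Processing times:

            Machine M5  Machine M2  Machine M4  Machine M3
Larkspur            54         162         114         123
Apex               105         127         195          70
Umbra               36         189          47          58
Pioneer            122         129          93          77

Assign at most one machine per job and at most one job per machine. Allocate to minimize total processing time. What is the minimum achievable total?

Minimum total: 300 min

Optimal: Larkspur→Machine M5 (54 min), Apex→Machine M3 (70 min), Umbra→Machine M4 (47 min), Pioneer→Machine M2 (129 min) — total 54+70+47+129 = 300 min.
Column-greedy (each machine in turn goes to its cheapest remaining job) gives 379 min, worse by 79.
Next-best assignment: Larkspur→Machine M5, Apex→Machine M2, Umbra→Machine M4, Pioneer→Machine M3 = 305 min.
Every other assignment is strictly worse.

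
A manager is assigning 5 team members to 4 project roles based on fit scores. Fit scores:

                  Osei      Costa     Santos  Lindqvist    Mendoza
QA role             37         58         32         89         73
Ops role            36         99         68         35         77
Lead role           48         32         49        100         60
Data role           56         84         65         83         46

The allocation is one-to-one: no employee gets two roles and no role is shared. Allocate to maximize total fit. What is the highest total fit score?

Maximum total: 337 pts

This is the linear assignment problem.
Optimal: Mendoza→QA role (73 pts), Costa→Ops role (99 pts), Lindqvist→Lead role (100 pts), Santos→Data role (65 pts) — total 73+99+100+65 = 337 pts.
Row-greedy (each employee in turn takes its best remaining role) gives 293 pts, worse by 44.
Next-best assignment: Mendoza→QA role, Costa→Ops role, Lindqvist→Lead role, Osei→Data role = 328 pts.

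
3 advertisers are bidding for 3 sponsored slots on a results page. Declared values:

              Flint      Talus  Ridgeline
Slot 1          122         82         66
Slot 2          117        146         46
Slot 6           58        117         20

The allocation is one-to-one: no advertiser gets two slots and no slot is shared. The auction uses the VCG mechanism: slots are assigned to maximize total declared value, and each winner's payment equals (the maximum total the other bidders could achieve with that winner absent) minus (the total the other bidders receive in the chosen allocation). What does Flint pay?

Flint pays $29.

Efficient allocation: Flint→Slot 2 ($117), Talus→Slot 6 ($117), Ridgeline→Slot 1 ($66); total welfare W = $300.
Flint receives Slot 2 at value $117, so the others get W − 117 = $183.
Without Flint: best allocation of the remaining 2 bidders over all 3 slots is Talus→Slot 2 ($146), Ridgeline→Slot 1 ($66), total $212.
VCG payment = (others' best without Flint) − (others' welfare with Flint) = 212 − 183 = $29.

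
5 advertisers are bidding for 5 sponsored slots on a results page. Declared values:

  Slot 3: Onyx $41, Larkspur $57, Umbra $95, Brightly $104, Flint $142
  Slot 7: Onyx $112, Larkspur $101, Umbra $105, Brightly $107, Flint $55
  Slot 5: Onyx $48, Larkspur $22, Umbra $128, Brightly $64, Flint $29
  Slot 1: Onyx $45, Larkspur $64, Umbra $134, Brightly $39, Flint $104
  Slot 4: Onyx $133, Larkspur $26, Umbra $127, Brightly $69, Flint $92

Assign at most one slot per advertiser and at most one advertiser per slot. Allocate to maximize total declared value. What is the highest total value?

Max total: $574

Treat this as an assignment problem: match each advertiser to one slot.
Optimal: Onyx→Slot 4 ($133), Larkspur→Slot 7 ($101), Umbra→Slot 1 ($134), Brightly→Slot 5 ($64), Flint→Slot 3 ($142) — total 133+101+134+64+142 = $574.
Swapping Umbra↔Onyx (Umbra→Slot 4 $127, Onyx→Slot 1 $45) loses 95.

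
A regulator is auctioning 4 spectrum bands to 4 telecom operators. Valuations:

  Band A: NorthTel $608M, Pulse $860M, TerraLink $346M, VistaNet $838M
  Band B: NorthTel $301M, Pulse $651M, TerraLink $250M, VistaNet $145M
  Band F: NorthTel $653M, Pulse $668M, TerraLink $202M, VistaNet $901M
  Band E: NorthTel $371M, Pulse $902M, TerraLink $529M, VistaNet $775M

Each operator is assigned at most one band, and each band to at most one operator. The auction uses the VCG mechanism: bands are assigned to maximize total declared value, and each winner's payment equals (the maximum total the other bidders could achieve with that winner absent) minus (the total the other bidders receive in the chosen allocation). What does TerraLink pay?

TerraLink pays $251M.

Efficient allocation: NorthTel→Band A ($608M), Pulse→Band B ($651M), TerraLink→Band E ($529M), VistaNet→Band F ($901M); total welfare W = $2689M.
TerraLink receives Band E at value $529M, so the others get W − 529 = $2160M.
Without TerraLink: best allocation of the remaining 3 bidders over all 4 bands is NorthTel→Band A ($608M), Pulse→Band E ($902M), VistaNet→Band F ($901M), total $2411M.
VCG payment = (others' best without TerraLink) − (others' welfare with TerraLink) = 2411 − 2160 = $251M.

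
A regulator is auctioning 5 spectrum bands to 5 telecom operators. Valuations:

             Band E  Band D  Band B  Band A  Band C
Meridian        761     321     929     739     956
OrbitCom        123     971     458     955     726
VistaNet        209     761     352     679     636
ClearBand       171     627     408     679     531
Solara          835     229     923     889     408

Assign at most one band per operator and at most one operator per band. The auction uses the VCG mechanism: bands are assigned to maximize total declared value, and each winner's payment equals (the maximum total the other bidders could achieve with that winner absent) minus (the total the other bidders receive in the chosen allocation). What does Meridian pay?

Meridian pays $88M.

Efficient allocation: Meridian→Band B ($929M), OrbitCom→Band D ($971M), VistaNet→Band C ($636M), ClearBand→Band A ($679M), Solara→Band E ($835M); total welfare W = $4050M.
Meridian receives Band B at value $929M, so the others get W − 929 = $3121M.
Without Meridian: best allocation of the remaining 4 bidders over all 5 bands is OrbitCom→Band D ($971M), VistaNet→Band C ($636M), ClearBand→Band A ($679M), Solara→Band B ($923M), total $3209M.
VCG payment = (others' best without Meridian) − (others' welfare with Meridian) = 3209 − 3121 = $88M.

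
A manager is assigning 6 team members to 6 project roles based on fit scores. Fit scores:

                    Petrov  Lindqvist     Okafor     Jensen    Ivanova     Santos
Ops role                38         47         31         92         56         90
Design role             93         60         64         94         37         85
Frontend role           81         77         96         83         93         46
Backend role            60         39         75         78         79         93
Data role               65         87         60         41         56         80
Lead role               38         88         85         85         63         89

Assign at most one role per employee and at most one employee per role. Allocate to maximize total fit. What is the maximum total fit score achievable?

This is a one-to-one assignment (maximum-weight bipartite matching).
Optimal: Petrov→Design role (93 pts), Lindqvist→Data role (87 pts), Okafor→Lead role (85 pts), Jensen→Ops role (92 pts), Ivanova→Frontend role (93 pts), Santos→Backend role (93 pts) — total 93+87+85+92+93+93 = 543 pts.
Row-greedy (each employee in turn takes its best remaining role) gives 528 pts, worse by 15.
Next-best assignment: Petrov→Design role, Lindqvist→Data role, Okafor→Frontend role, Jensen→Ops role, Ivanova→Backend role, Santos→Lead role = 536 pts.

Max total: 543 pts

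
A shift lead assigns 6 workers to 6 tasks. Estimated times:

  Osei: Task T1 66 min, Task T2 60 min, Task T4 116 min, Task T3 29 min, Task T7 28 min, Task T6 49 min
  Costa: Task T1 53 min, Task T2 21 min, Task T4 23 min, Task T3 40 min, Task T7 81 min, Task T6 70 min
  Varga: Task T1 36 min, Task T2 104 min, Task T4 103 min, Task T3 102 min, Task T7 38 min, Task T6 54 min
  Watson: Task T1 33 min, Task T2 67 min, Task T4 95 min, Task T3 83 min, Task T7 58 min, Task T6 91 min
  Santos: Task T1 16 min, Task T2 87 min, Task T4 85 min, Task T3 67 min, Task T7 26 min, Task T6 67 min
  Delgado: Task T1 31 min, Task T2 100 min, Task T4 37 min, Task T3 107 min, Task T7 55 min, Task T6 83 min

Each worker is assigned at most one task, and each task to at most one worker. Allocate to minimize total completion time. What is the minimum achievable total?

Minimum total: 200 min

Optimal: Osei→Task T3 (29 min), Costa→Task T2 (21 min), Varga→Task T6 (54 min), Watson→Task T1 (33 min), Santos→Task T7 (26 min), Delgado→Task T4 (37 min) — total 29+21+54+33+26+37 = 200 min.
Min-entry greedy (repeatedly take the single cheapest remaining cell) gives 239 min, worse by 39.
Next-best assignment: Osei→Task T3, Costa→Task T2, Varga→Task T6, Watson→Task T7, Santos→Task T1, Delgado→Task T4 = 215 min.
No other one-to-one assignment undercuts 200 min.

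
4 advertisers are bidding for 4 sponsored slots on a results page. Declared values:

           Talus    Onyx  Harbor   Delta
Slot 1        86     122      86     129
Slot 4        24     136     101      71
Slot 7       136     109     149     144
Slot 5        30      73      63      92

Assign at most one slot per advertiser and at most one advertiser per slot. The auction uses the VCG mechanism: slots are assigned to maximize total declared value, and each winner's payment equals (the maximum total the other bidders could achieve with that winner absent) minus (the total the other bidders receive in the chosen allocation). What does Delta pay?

Delta pays $36.

Efficient allocation: Talus→Slot 7 ($136), Onyx→Slot 4 ($136), Harbor→Slot 5 ($63), Delta→Slot 1 ($129); total welfare W = $464.
Delta receives Slot 1 at value $129, so the others get W − 129 = $335.
Without Delta: best allocation of the remaining 3 bidders over all 4 slots is Talus→Slot 1 ($86), Onyx→Slot 4 ($136), Harbor→Slot 7 ($149), total $371.
VCG payment = (others' best without Delta) − (others' welfare with Delta) = 371 − 335 = $36.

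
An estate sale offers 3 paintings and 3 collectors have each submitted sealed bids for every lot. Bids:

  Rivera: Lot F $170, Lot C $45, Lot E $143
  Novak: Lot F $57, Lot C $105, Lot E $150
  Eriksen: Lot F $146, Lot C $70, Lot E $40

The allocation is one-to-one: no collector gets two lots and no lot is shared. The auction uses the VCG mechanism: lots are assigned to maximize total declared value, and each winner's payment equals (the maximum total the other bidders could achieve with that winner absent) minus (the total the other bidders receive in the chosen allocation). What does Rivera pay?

Rivera pays $45.

Efficient allocation: Rivera→Lot E ($143), Novak→Lot C ($105), Eriksen→Lot F ($146); total welfare W = $394.
Rivera receives Lot E at value $143, so the others get W − 143 = $251.
Without Rivera: best allocation of the remaining 2 bidders over all 3 lots is Novak→Lot E ($150), Eriksen→Lot F ($146), total $296.
VCG payment = (others' best without Rivera) − (others' welfare with Rivera) = 296 − 251 = $45.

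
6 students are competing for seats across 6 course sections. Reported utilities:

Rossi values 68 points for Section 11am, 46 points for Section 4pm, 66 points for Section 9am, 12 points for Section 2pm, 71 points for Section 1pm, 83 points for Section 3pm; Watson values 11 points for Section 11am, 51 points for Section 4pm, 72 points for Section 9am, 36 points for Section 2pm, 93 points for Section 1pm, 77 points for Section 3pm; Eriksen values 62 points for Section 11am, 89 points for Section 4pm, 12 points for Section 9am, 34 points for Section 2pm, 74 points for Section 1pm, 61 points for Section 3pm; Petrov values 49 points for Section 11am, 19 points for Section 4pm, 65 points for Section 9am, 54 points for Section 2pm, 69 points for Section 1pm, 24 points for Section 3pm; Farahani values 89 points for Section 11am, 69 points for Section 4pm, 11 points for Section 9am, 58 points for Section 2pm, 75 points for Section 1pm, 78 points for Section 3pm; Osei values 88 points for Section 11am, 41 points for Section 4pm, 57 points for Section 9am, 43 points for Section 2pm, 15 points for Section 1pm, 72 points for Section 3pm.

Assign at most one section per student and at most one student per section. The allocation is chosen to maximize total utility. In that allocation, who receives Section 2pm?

Farahani receives Section 2pm.

Optimal: Rossi→Section 3pm (83 points), Watson→Section 1pm (93 points), Eriksen→Section 4pm (89 points), Petrov→Section 9am (65 points), Farahani→Section 2pm (58 points), Osei→Section 11am (88 points) — total 83+93+89+65+58+88 = 476 points.
Row-greedy (each student in turn takes its best remaining section) gives 462 points, worse by 14.
Farahani's own top section is Section 11am (89 points), but forcing Farahani→Section 11am and reassigning the rest optimally gives only 465 points — worse by 11.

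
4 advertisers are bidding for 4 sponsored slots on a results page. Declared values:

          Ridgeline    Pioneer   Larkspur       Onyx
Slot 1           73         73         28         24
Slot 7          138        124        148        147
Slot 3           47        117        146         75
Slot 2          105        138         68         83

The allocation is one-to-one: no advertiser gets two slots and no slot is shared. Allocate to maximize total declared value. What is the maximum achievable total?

Max total: $504

This is the linear assignment problem.
Optimal: Ridgeline→Slot 1 ($73), Pioneer→Slot 2 ($138), Larkspur→Slot 3 ($146), Onyx→Slot 7 ($147) — total 73+138+146+147 = $504.
Column-greedy (each slot in turn goes to its best remaining advertiser) gives $421, worse by 83.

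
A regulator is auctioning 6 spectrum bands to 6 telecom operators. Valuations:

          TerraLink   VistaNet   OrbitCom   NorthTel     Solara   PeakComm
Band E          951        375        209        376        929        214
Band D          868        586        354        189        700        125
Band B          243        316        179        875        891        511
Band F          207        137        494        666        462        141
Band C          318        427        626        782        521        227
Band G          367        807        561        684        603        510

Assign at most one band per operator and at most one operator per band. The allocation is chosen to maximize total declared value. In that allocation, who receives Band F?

NorthTel receives Band F.

This is the linear assignment problem.
Optimal: TerraLink→Band D ($868M), VistaNet→Band G ($807M), OrbitCom→Band C ($626M), NorthTel→Band F ($666M), Solara→Band E ($929M), PeakComm→Band B ($511M) — total 868+807+626+666+929+511 = $4407M.
Column-greedy (each band in turn goes to its best remaining operator) gives $3957M, worse by 450.
NorthTel's own top band is Band B ($875M), but forcing NorthTel→Band B and reassigning the rest optimally gives only $4246M — worse by 161.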